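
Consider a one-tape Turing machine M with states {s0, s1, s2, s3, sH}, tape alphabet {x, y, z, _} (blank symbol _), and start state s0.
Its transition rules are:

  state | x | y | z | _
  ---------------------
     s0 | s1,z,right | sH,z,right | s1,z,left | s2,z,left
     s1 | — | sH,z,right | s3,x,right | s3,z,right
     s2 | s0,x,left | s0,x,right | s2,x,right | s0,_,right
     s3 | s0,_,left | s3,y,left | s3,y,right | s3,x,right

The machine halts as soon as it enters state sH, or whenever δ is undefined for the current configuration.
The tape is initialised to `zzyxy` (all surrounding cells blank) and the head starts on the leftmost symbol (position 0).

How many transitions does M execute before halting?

22

s0 | ____[z]zyxy   read z → write z, move left, go to s1
s1 | ___[_]zzyxy   read _ → write z, move right, go to s3
s3 | ___z[z]zyxy   read z → write y, move right, go to s3
s3 | ___zy[z]yxy   read z → write y, move right, go to s3
s3 | ___zyy[y]xy   read y → write y, move left, go to s3
s3 | ___zy[y]yxy   read y → write y, move left, go to s3
s3 | ___z[y]yyxy   read y → write y, move left, go to s3
s3 | ___[z]yyyxy   read z → write y, move right, go to s3
s3 | ___y[y]yyxy   read y → write y, move left, go to s3
s3 | ___[y]yyyxy   read y → write y, move left, go to s3
s3 | __[_]yyyyxy   read _ → write x, move right, go to s3
s3 | __x[y]yyyxy   read y → write y, move left, go to s3
s3 | __[x]yyyyxy   read x → write _, move left, go to s0
s0 | _[_]_yyyyxy   read _ → write z, move left, go to s2
s2 | [_]z_yyyyxy   read _ → write _, move right, go to s0
s0 | _[z]_yyyyxy   read z → write z, move left, go to s1
s1 | [_]z_yyyyxy   read _ → write z, move right, go to s3
s3 | z[z]_yyyyxy   read z → write y, move right, go to s3
s3 | zy[_]yyyyxy   read _ → write x, move right, go to s3
s3 | zyx[y]yyyxy   read y → write y, move left, go to s3
s3 | zy[x]yyyyxy   read x → write _, move left, go to s0
s0 | z[y]_yyyyxy   read y → write z, move right, go to sH
sH | zz[_]yyyyxy
M halts after 22 transitions.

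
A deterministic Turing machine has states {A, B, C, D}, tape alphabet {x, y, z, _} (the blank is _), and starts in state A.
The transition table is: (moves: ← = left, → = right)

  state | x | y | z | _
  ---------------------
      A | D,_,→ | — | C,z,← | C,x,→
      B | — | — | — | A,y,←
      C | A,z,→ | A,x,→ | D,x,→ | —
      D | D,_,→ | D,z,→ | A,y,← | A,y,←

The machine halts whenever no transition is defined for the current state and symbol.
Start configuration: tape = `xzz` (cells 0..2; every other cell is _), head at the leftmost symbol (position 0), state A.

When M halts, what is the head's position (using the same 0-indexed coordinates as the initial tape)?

A | [x]zz_   read x → write _, move →, go to D
D | _[z]z_   read z → write y, move ←, go to A
A | [_]yz_   read _ → write x, move →, go to C
C | x[y]z_   read y → write x, move →, go to A
A | xx[z]_   read z → write z, move ←, go to C
C | x[x]z_   read x → write z, move →, go to A
A | xz[z]_   read z → write z, move ←, go to C
C | x[z]z_   read z → write x, move →, go to D
D | xx[z]_   read z → write y, move ←, go to A
A | x[x]y_   read x → write _, move →, go to D
D | x_[y]_   read y → write z, move →, go to D
D | x_z[_]   read _ → write y, move ←, go to A
A | x_[z]y   read z → write z, move ←, go to C
C | x[_]zy
At halt the head is at cell 1.

1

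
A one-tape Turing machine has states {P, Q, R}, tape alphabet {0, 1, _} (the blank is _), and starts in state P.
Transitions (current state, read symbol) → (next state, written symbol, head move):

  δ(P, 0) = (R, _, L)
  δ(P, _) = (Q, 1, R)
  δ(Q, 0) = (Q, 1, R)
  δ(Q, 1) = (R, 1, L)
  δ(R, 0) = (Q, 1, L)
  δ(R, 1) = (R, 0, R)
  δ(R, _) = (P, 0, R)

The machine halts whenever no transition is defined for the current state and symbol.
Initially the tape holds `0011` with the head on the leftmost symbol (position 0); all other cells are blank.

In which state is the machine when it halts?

Q

state=P head=0 tape=_[0]011___   (P,0)→(R,_,L)
state=R head=-1 tape=[_]_011___   (R,_)→(P,0,R)
state=P head=0 tape=0[_]011___   (P,_)→(Q,1,R)
state=Q head=1 tape=01[0]11___   (Q,0)→(Q,1,R)
state=Q head=2 tape=011[1]1___   (Q,1)→(R,1,L)
state=R head=1 tape=01[1]11___   (R,1)→(R,0,R)
state=R head=2 tape=010[1]1___   (R,1)→(R,0,R)
state=R head=3 tape=0100[1]___   (R,1)→(R,0,R)
state=R head=4 tape=01000[_]__   (R,_)→(P,0,R)
state=P head=5 tape=010000[_]_   (P,_)→(Q,1,R)
state=Q head=6 tape=0100001[_]
No transition is defined for (Q, _); M halts in state Q.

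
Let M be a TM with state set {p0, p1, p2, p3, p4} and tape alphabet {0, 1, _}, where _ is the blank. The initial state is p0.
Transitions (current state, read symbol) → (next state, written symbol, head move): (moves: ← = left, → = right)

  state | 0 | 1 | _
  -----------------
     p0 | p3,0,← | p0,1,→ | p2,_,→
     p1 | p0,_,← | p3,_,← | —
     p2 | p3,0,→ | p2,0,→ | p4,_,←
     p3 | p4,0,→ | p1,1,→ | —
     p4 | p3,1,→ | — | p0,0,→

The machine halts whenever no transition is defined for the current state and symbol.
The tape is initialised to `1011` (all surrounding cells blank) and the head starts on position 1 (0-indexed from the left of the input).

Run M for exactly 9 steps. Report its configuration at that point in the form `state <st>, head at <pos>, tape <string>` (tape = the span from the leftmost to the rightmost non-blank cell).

state p3, head at 4, tape 1_01

state=p0 head=1 tape=1[0]11_   (p0,0)→(p3,0,←)
state=p3 head=0 tape=[1]011_   (p3,1)→(p1,1,→)
state=p1 head=1 tape=1[0]11_   (p1,0)→(p0,_,←)
state=p0 head=0 tape=[1]_11_   (p0,1)→(p0,1,→)
state=p0 head=1 tape=1[_]11_   (p0,_)→(p2,_,→)
state=p2 head=2 tape=1_[1]1_   (p2,1)→(p2,0,→)
state=p2 head=3 tape=1_0[1]_   (p2,1)→(p2,0,→)
state=p2 head=4 tape=1_00[_]   (p2,_)→(p4,_,←)
state=p4 head=3 tape=1_0[0]_   (p4,0)→(p3,1,→)
state=p3 head=4 tape=1_01[_]
After 9 steps: state p3, head at 4, tape 1_01.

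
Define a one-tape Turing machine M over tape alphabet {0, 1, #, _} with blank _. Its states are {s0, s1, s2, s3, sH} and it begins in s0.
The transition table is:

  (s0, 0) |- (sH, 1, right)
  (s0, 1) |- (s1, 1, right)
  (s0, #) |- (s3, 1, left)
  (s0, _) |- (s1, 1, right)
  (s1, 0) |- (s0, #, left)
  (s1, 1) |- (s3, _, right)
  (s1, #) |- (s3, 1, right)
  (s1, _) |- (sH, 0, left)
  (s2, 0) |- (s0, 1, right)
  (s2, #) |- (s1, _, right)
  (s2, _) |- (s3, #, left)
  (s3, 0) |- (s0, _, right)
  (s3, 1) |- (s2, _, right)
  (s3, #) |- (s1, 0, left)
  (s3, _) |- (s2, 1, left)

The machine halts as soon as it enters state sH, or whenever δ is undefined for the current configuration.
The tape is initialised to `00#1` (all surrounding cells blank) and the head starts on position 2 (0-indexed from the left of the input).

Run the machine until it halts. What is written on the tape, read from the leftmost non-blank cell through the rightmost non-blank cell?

s0 | 00[#]1___   read # → write 1, move left, go to s3
s3 | 0[0]11___   read 0 → write _, move right, go to s0
s0 | 0_[1]1___   read 1 → write 1, move right, go to s1
s1 | 0_1[1]___   read 1 → write _, move right, go to s3
s3 | 0_1_[_]__   read _ → write 1, move left, go to s2
s2 | 0_1[_]1__   read _ → write #, move left, go to s3
s3 | 0_[1]#1__   read 1 → write _, move right, go to s2
s2 | 0__[#]1__   read # → write _, move right, go to s1
s1 | 0___[1]__   read 1 → write _, move right, go to s3
s3 | 0____[_]_   read _ → write 1, move left, go to s2
s2 | 0___[_]1_   read _ → write #, move left, go to s3
s3 | 0__[_]#1_   read _ → write 1, move left, go to s2
s2 | 0_[_]1#1_   read _ → write #, move left, go to s3
s3 | 0[_]#1#1_   read _ → write 1, move left, go to s2
s2 | [0]1#1#1_   read 0 → write 1, move right, go to s0
s0 | 1[1]#1#1_   read 1 → write 1, move right, go to s1
s1 | 11[#]1#1_   read # → write 1, move right, go to s3
s3 | 111[1]#1_   read 1 → write _, move right, go to s2
s2 | 111_[#]1_   read # → write _, move right, go to s1
s1 | 111__[1]_   read 1 → write _, move right, go to s3
s3 | 111___[_]   read _ → write 1, move left, go to s2
s2 | 111__[_]1   read _ → write #, move left, go to s3
s3 | 111_[_]#1   read _ → write 1, move left, go to s2
s2 | 111[_]1#1   read _ → write #, move left, go to s3
s3 | 11[1]#1#1   read 1 → write _, move right, go to s2
s2 | 11_[#]1#1   read # → write _, move right, go to s1
s1 | 11__[1]#1   read 1 → write _, move right, go to s3
s3 | 11___[#]1   read # → write 0, move left, go to s1
s1 | 11__[_]01   read _ → write 0, move left, go to sH
sH | 11_[_]001
The non-blank tape span at halt is 11__001.

11__001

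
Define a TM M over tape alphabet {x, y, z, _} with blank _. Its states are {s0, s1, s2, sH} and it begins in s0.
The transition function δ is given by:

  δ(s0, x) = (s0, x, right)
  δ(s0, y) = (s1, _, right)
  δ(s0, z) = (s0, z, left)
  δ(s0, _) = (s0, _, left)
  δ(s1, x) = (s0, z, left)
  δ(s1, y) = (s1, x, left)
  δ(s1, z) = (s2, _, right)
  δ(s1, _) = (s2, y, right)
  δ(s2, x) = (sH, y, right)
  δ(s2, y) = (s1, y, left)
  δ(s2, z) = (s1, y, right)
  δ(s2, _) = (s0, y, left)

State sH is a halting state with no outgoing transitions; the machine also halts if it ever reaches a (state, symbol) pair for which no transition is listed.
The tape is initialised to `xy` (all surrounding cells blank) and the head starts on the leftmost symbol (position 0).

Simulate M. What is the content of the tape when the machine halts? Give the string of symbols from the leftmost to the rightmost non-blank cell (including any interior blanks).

x_yy

s0 | [x]y___   read x → write x, move right, go to s0
s0 | x[y]___   read y → write _, move right, go to s1
s1 | x_[_]__   read _ → write y, move right, go to s2
s2 | x_y[_]_   read _ → write y, move left, go to s0
s0 | x_[y]y_   read y → write _, move right, go to s1
s1 | x__[y]_   read y → write x, move left, go to s1
s1 | x_[_]x_   read _ → write y, move right, go to s2
s2 | x_y[x]_   read x → write y, move right, go to sH
sH | x_yy[_]
The non-blank tape span at halt is x_yy.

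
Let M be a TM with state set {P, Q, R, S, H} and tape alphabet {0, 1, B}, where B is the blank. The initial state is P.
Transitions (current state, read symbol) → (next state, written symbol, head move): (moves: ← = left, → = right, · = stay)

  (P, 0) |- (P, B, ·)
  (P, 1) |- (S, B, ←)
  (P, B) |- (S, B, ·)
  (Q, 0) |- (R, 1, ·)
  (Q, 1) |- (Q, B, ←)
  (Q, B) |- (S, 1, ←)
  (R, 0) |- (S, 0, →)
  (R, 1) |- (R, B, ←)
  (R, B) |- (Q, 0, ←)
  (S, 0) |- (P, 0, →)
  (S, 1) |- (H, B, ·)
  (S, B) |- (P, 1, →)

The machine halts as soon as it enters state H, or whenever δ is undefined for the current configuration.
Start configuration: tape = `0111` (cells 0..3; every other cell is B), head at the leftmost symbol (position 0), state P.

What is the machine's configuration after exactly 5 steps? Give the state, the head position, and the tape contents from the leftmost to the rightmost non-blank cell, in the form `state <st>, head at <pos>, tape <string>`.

P | [0]111   read 0 → write B, move ·, go to P
P | [B]111   read B → write B, move ·, go to S
S | [B]111   read B → write 1, move →, go to P
P | 1[1]11   read 1 → write B, move ←, go to S
S | [1]B11   read 1 → write B, move ·, go to H
H | [B]B11
After 5 steps: state H, head at 0, tape 11.

state H, head at 0, tape 11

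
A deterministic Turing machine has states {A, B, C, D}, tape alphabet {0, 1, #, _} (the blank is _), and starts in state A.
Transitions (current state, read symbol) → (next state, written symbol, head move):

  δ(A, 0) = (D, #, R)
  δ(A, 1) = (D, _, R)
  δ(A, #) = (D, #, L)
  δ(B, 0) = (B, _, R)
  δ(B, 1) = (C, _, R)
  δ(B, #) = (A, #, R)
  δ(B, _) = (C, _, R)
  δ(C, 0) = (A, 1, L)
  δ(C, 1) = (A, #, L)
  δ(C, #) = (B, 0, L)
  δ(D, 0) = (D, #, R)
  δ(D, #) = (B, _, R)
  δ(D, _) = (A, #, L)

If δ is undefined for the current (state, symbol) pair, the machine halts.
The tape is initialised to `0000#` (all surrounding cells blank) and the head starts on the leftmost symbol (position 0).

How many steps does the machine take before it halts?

A | [0]000#__   read 0 → write #, move R, go to D
D | #[0]00#__   read 0 → write #, move R, go to D
D | ##[0]0#__   read 0 → write #, move R, go to D
D | ###[0]#__   read 0 → write #, move R, go to D
D | ####[#]__   read # → write _, move R, go to B
B | ####_[_]_   read _ → write _, move R, go to C
C | ####__[_]
M halts after 6 transitions.

6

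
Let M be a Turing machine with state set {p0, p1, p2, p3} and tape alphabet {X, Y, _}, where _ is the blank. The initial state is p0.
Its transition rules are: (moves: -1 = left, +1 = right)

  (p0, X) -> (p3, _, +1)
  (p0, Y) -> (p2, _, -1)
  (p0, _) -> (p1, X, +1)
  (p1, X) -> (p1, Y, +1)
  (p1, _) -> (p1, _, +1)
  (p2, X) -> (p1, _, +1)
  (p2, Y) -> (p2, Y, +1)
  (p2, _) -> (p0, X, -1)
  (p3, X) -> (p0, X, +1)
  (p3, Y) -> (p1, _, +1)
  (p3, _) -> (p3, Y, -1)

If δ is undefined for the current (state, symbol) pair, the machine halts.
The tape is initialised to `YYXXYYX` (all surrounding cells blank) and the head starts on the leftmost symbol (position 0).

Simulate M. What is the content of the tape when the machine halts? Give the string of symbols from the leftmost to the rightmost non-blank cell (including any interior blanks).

state=p0 head=0 tape=__[Y]YXXYYX   (p0,Y)→(p2,_,-1)
state=p2 head=-1 tape=_[_]_YXXYYX   (p2,_)→(p0,X,-1)
state=p0 head=-2 tape=[_]X_YXXYYX   (p0,_)→(p1,X,+1)
state=p1 head=-1 tape=X[X]_YXXYYX   (p1,X)→(p1,Y,+1)
state=p1 head=0 tape=XY[_]YXXYYX   (p1,_)→(p1,_,+1)
state=p1 head=1 tape=XY_[Y]XXYYX
The non-blank tape span at halt is XY_YXXYYX.

XY_YXXYYX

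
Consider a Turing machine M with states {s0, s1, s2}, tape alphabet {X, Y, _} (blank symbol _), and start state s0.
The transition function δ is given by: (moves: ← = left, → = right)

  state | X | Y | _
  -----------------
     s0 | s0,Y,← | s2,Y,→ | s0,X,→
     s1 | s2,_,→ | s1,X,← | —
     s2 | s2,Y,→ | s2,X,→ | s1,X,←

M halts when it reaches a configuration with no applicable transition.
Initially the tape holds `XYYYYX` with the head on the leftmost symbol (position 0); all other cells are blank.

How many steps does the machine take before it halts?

16

state=s0 head=0 tape=_[X]YYYYX__   (s0,X)→(s0,Y,←)
state=s0 head=-1 tape=[_]YYYYYX__   (s0,_)→(s0,X,→)
state=s0 head=0 tape=X[Y]YYYYX__   (s0,Y)→(s2,Y,→)
state=s2 head=1 tape=XY[Y]YYYX__   (s2,Y)→(s2,X,→)
state=s2 head=2 tape=XYX[Y]YYX__   (s2,Y)→(s2,X,→)
state=s2 head=3 tape=XYXX[Y]YX__   (s2,Y)→(s2,X,→)
state=s2 head=4 tape=XYXXX[Y]X__   (s2,Y)→(s2,X,→)
state=s2 head=5 tape=XYXXXX[X]__   (s2,X)→(s2,Y,→)
state=s2 head=6 tape=XYXXXXY[_]_   (s2,_)→(s1,X,←)
state=s1 head=5 tape=XYXXXX[Y]X_   (s1,Y)→(s1,X,←)
state=s1 head=4 tape=XYXXX[X]XX_   (s1,X)→(s2,_,→)
state=s2 head=5 tape=XYXXX_[X]X_   (s2,X)→(s2,Y,→)
state=s2 head=6 tape=XYXXX_Y[X]_   (s2,X)→(s2,Y,→)
state=s2 head=7 tape=XYXXX_YY[_]   (s2,_)→(s1,X,←)
state=s1 head=6 tape=XYXXX_Y[Y]X   (s1,Y)→(s1,X,←)
state=s1 head=5 tape=XYXXX_[Y]XX   (s1,Y)→(s1,X,←)
state=s1 head=4 tape=XYXXX[_]XXX
M halts after 16 transitions.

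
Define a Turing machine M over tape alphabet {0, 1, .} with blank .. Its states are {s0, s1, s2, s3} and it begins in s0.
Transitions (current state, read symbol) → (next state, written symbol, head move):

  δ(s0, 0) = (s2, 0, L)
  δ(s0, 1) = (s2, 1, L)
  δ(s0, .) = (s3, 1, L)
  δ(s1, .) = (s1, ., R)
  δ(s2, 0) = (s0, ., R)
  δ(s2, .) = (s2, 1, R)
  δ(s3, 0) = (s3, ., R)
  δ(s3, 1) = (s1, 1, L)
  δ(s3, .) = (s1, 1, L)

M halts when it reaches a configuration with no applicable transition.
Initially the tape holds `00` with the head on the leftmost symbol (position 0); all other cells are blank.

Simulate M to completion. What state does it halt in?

s0 | .[0]0.   read 0 → write 0, move L, go to s2
s2 | [.]00.   read . → write 1, move R, go to s2
s2 | 1[0]0.   read 0 → write ., move R, go to s0
s0 | 1.[0].   read 0 → write 0, move L, go to s2
s2 | 1[.]0.   read . → write 1, move R, go to s2
s2 | 11[0].   read 0 → write ., move R, go to s0
s0 | 11.[.]   read . → write 1, move L, go to s3
s3 | 11[.]1   read . → write 1, move L, go to s1
s1 | 1[1]11
No transition is defined for (s1, 1); M halts in state s1.

s1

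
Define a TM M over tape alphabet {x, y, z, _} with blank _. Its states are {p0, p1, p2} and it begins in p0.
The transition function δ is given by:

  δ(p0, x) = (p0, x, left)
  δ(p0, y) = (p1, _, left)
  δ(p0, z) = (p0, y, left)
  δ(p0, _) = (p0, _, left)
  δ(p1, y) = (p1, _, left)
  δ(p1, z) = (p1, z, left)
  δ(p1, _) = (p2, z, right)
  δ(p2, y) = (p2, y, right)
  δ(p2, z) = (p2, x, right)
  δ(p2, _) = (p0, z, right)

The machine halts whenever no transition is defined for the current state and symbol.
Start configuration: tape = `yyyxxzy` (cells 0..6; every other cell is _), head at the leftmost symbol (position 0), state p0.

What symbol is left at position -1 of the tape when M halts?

p0 | __[y]yyxxzy   read y → write _, move left, go to p1
p1 | _[_]_yyxxzy   read _ → write z, move right, go to p2
p2 | _z[_]yyxxzy   read _ → write z, move right, go to p0
p0 | _zz[y]yxxzy   read y → write _, move left, go to p1
p1 | _z[z]_yxxzy   read z → write z, move left, go to p1
p1 | _[z]z_yxxzy   read z → write z, move left, go to p1
p1 | [_]zz_yxxzy   read _ → write z, move right, go to p2
p2 | z[z]z_yxxzy   read z → write x, move right, go to p2
p2 | zx[z]_yxxzy   read z → write x, move right, go to p2
p2 | zxx[_]yxxzy   read _ → write z, move right, go to p0
p0 | zxxz[y]xxzy   read y → write _, move left, go to p1
p1 | zxx[z]_xxzy   read z → write z, move left, go to p1
p1 | zx[x]z_xxzy
Cell -1 holds x when M halts.

x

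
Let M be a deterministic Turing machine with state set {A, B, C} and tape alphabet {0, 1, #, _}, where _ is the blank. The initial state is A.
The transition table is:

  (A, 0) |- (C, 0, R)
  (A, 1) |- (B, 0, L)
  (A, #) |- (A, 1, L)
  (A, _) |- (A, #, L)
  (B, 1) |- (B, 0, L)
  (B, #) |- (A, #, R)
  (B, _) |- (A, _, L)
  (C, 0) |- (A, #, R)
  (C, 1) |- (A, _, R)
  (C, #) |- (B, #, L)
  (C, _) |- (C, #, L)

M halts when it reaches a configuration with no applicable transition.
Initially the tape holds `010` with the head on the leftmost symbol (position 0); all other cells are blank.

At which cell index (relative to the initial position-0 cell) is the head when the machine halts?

A | [0]10_   read 0 → write 0, move R, go to C
C | 0[1]0_   read 1 → write _, move R, go to A
A | 0_[0]_   read 0 → write 0, move R, go to C
C | 0_0[_]   read _ → write #, move L, go to C
C | 0_[0]#   read 0 → write #, move R, go to A
A | 0_#[#]   read # → write 1, move L, go to A
A | 0_[#]1   read # → write 1, move L, go to A
A | 0[_]11   read _ → write #, move L, go to A
A | [0]#11   read 0 → write 0, move R, go to C
C | 0[#]11   read # → write #, move L, go to B
B | [0]#11
At halt the head is at cell 0.

0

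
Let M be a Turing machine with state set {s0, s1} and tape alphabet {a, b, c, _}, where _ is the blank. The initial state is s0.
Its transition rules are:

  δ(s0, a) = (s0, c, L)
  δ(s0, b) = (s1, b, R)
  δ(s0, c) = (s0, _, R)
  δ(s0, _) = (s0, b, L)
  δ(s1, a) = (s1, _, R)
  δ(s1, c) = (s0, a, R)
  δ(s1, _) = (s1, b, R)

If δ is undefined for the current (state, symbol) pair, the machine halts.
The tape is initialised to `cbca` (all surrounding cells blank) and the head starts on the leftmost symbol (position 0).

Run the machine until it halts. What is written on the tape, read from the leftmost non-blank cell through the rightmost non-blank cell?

state=s0 head=0 tape=[c]bca_   (s0,c)→(s0,_,R)
state=s0 head=1 tape=_[b]ca_   (s0,b)→(s1,b,R)
state=s1 head=2 tape=_b[c]a_   (s1,c)→(s0,a,R)
state=s0 head=3 tape=_ba[a]_   (s0,a)→(s0,c,L)
state=s0 head=2 tape=_b[a]c_   (s0,a)→(s0,c,L)
state=s0 head=1 tape=_[b]cc_   (s0,b)→(s1,b,R)
state=s1 head=2 tape=_b[c]c_   (s1,c)→(s0,a,R)
state=s0 head=3 tape=_ba[c]_   (s0,c)→(s0,_,R)
state=s0 head=4 tape=_ba_[_]   (s0,_)→(s0,b,L)
state=s0 head=3 tape=_ba[_]b   (s0,_)→(s0,b,L)
state=s0 head=2 tape=_b[a]bb   (s0,a)→(s0,c,L)
state=s0 head=1 tape=_[b]cbb   (s0,b)→(s1,b,R)
state=s1 head=2 tape=_b[c]bb   (s1,c)→(s0,a,R)
state=s0 head=3 tape=_ba[b]b   (s0,b)→(s1,b,R)
state=s1 head=4 tape=_bab[b]
The non-blank tape span at halt is babb.

babb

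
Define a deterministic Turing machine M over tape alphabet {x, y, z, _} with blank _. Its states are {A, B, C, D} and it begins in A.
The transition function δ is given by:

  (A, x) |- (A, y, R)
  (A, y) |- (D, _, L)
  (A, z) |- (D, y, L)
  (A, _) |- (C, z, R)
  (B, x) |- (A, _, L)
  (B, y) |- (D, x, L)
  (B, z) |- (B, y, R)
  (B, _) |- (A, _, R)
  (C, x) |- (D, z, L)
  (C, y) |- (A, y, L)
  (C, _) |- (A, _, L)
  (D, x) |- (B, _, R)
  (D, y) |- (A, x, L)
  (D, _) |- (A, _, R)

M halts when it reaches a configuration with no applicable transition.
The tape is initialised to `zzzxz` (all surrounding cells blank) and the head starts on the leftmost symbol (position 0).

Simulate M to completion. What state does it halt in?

A | _[z]zzxz   read z → write y, move L, go to D
D | [_]yzzxz   read _ → write _, move R, go to A
A | _[y]zzxz   read y → write _, move L, go to D
D | [_]_zzxz   read _ → write _, move R, go to A
A | _[_]zzxz   read _ → write z, move R, go to C
C | _z[z]zxz
No transition is defined for (C, z); M halts in state C.

C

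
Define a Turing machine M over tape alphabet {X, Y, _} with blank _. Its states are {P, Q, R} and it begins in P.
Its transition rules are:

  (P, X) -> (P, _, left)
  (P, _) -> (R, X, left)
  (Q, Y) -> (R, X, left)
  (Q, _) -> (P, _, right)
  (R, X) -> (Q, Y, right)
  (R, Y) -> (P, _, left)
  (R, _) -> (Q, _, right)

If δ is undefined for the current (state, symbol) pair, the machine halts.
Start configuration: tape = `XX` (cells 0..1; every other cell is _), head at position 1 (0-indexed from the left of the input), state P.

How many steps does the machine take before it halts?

P | __X[X]   read X → write _, move left, go to P
P | __[X]_   read X → write _, move left, go to P
P | _[_]__   read _ → write X, move left, go to R
R | [_]X__   read _ → write _, move right, go to Q
Q | _[X]__
M halts after 4 transitions.

4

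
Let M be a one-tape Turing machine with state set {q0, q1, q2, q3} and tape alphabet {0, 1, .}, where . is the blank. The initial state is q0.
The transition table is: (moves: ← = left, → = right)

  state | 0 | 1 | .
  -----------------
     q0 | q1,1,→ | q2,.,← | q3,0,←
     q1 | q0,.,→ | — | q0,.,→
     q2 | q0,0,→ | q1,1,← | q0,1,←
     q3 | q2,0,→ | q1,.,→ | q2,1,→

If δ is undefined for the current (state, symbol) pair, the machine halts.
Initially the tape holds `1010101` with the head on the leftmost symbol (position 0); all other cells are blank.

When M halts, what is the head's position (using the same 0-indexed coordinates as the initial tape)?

2

q0 | ...[1]010101   read 1 → write ., move ←, go to q2
q2 | ..[.].010101   read . → write 1, move ←, go to q0
q0 | .[.]1.010101   read . → write 0, move ←, go to q3
q3 | [.]01.010101   read . → write 1, move →, go to q2
q2 | 1[0]1.010101   read 0 → write 0, move →, go to q0
q0 | 10[1].010101   read 1 → write ., move ←, go to q2
q2 | 1[0]..010101   read 0 → write 0, move →, go to q0
q0 | 10[.].010101   read . → write 0, move ←, go to q3
q3 | 1[0]0.010101   read 0 → write 0, move →, go to q2
q2 | 10[0].010101   read 0 → write 0, move →, go to q0
q0 | 100[.]010101   read . → write 0, move ←, go to q3
q3 | 10[0]0010101   read 0 → write 0, move →, go to q2
q2 | 100[0]010101   read 0 → write 0, move →, go to q0
q0 | 1000[0]10101   read 0 → write 1, move →, go to q1
q1 | 10001[1]0101
At halt the head is at cell 2.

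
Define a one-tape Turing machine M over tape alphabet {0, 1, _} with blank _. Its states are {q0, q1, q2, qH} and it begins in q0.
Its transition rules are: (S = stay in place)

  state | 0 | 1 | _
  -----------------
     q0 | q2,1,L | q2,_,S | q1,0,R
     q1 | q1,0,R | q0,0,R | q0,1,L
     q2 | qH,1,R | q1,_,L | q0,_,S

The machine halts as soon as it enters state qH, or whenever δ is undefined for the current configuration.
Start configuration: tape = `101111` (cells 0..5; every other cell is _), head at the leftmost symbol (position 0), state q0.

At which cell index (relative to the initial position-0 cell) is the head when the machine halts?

state=q0 head=0 tape=[1]01111_   (q0,1)→(q2,_,S)
state=q2 head=0 tape=[_]01111_   (q2,_)→(q0,_,S)
state=q0 head=0 tape=[_]01111_   (q0,_)→(q1,0,R)
state=q1 head=1 tape=0[0]1111_   (q1,0)→(q1,0,R)
state=q1 head=2 tape=00[1]111_   (q1,1)→(q0,0,R)
state=q0 head=3 tape=000[1]11_   (q0,1)→(q2,_,S)
state=q2 head=3 tape=000[_]11_   (q2,_)→(q0,_,S)
state=q0 head=3 tape=000[_]11_   (q0,_)→(q1,0,R)
state=q1 head=4 tape=0000[1]1_   (q1,1)→(q0,0,R)
state=q0 head=5 tape=00000[1]_   (q0,1)→(q2,_,S)
state=q2 head=5 tape=00000[_]_   (q2,_)→(q0,_,S)
state=q0 head=5 tape=00000[_]_   (q0,_)→(q1,0,R)
state=q1 head=6 tape=000000[_]   (q1,_)→(q0,1,L)
state=q0 head=5 tape=00000[0]1   (q0,0)→(q2,1,L)
state=q2 head=4 tape=0000[0]11   (q2,0)→(qH,1,R)
state=qH head=5 tape=00001[1]1
At halt the head is at cell 5.

5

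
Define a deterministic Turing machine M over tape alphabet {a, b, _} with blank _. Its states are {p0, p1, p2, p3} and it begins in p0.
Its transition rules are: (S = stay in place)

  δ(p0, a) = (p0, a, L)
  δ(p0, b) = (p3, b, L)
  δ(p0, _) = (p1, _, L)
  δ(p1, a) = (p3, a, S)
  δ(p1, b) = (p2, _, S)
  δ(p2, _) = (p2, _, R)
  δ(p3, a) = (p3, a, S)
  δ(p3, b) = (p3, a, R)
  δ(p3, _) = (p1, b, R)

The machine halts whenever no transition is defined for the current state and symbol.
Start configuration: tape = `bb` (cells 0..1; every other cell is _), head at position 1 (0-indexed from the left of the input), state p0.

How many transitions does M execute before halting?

4

p0 | b[b]__   read b → write b, move L, go to p3
p3 | [b]b__   read b → write a, move R, go to p3
p3 | a[b]__   read b → write a, move R, go to p3
p3 | aa[_]_   read _ → write b, move R, go to p1
p1 | aab[_]
M halts after 4 transitions.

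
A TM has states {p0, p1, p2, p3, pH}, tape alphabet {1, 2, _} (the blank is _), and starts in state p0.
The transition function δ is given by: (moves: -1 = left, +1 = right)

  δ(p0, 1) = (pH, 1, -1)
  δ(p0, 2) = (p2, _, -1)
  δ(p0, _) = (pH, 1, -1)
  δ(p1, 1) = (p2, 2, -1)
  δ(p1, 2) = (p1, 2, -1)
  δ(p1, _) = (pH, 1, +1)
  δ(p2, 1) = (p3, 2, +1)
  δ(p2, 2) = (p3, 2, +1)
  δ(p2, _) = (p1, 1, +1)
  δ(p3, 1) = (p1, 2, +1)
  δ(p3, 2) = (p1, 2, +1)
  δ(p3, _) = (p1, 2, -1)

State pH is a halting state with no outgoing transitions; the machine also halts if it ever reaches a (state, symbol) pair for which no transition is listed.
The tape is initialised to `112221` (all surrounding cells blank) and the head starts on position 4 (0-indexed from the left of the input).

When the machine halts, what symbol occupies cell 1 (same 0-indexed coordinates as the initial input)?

state=p0 head=4 tape=_1122[2]1   (p0,2)→(p2,_,-1)
state=p2 head=3 tape=_112[2]_1   (p2,2)→(p3,2,+1)
state=p3 head=4 tape=_1122[_]1   (p3,_)→(p1,2,-1)
state=p1 head=3 tape=_112[2]21   (p1,2)→(p1,2,-1)
state=p1 head=2 tape=_11[2]221   (p1,2)→(p1,2,-1)
state=p1 head=1 tape=_1[1]2221   (p1,1)→(p2,2,-1)
state=p2 head=0 tape=_[1]22221   (p2,1)→(p3,2,+1)
state=p3 head=1 tape=_2[2]2221   (p3,2)→(p1,2,+1)
state=p1 head=2 tape=_22[2]221   (p1,2)→(p1,2,-1)
state=p1 head=1 tape=_2[2]2221   (p1,2)→(p1,2,-1)
state=p1 head=0 tape=_[2]22221   (p1,2)→(p1,2,-1)
state=p1 head=-1 tape=[_]222221   (p1,_)→(pH,1,+1)
state=pH head=0 tape=1[2]22221
Cell 1 holds 2 when M halts.

2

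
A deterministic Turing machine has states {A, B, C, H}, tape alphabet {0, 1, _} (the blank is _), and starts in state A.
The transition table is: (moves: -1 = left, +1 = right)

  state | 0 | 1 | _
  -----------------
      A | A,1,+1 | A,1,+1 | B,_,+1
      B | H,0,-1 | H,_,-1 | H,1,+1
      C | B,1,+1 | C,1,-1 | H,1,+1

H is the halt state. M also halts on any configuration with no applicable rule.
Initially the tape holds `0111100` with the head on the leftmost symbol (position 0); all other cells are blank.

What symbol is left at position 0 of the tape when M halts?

1

A | [0]111100___   read 0 → write 1, move +1, go to A
A | 1[1]11100___   read 1 → write 1, move +1, go to A
A | 11[1]1100___   read 1 → write 1, move +1, go to A
A | 111[1]100___   read 1 → write 1, move +1, go to A
A | 1111[1]00___   read 1 → write 1, move +1, go to A
A | 11111[0]0___   read 0 → write 1, move +1, go to A
A | 111111[0]___   read 0 → write 1, move +1, go to A
A | 1111111[_]__   read _ → write _, move +1, go to B
B | 1111111_[_]_   read _ → write 1, move +1, go to H
H | 1111111_1[_]
Cell 0 holds 1 when M halts.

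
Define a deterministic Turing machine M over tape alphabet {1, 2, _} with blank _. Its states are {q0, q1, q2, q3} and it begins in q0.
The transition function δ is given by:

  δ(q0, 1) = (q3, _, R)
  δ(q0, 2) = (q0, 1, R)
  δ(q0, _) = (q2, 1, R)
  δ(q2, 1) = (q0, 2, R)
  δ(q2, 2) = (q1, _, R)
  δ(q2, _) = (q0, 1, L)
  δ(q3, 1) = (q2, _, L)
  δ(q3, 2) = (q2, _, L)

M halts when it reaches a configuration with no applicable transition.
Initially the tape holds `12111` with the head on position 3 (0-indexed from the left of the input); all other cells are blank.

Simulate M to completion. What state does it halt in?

state=q0 head=3 tape=121[1]1   (q0,1)→(q3,_,R)
state=q3 head=4 tape=121_[1]   (q3,1)→(q2,_,L)
state=q2 head=3 tape=121[_]_   (q2,_)→(q0,1,L)
state=q0 head=2 tape=12[1]1_   (q0,1)→(q3,_,R)
state=q3 head=3 tape=12_[1]_   (q3,1)→(q2,_,L)
state=q2 head=2 tape=12[_]__   (q2,_)→(q0,1,L)
state=q0 head=1 tape=1[2]1__   (q0,2)→(q0,1,R)
state=q0 head=2 tape=11[1]__   (q0,1)→(q3,_,R)
state=q3 head=3 tape=11_[_]_
No transition is defined for (q3, _); M halts in state q3.

q3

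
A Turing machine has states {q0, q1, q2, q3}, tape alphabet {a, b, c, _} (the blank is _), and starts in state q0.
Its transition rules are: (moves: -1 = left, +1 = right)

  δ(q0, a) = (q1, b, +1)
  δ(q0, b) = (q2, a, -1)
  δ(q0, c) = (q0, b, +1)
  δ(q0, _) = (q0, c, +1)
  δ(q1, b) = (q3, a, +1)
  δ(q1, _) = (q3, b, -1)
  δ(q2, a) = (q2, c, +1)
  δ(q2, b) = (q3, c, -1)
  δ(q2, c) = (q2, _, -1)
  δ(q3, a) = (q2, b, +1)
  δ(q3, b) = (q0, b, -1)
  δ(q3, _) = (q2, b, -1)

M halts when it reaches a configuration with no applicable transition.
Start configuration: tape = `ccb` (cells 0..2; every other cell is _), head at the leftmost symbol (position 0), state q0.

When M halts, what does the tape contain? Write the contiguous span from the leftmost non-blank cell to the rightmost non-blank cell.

q0 | __[c]cb   read c → write b, move +1, go to q0
q0 | __b[c]b   read c → write b, move +1, go to q0
q0 | __bb[b]   read b → write a, move -1, go to q2
q2 | __b[b]a   read b → write c, move -1, go to q3
q3 | __[b]ca   read b → write b, move -1, go to q0
q0 | _[_]bca   read _ → write c, move +1, go to q0
q0 | _c[b]ca   read b → write a, move -1, go to q2
q2 | _[c]aca   read c → write _, move -1, go to q2
q2 | [_]_aca
The non-blank tape span at halt is aca.

aca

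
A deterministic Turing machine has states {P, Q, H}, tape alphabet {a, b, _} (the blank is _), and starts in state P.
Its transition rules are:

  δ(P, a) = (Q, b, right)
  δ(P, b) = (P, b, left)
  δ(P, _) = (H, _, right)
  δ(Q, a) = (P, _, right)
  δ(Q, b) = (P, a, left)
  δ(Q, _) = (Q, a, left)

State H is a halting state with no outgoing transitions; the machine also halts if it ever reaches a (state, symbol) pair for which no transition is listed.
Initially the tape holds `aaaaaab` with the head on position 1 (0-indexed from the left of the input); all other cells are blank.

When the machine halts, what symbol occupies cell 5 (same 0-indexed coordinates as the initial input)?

b

state=P head=1 tape=a[a]aaaab   (P,a)→(Q,b,right)
state=Q head=2 tape=ab[a]aaab   (Q,a)→(P,_,right)
state=P head=3 tape=ab_[a]aab   (P,a)→(Q,b,right)
state=Q head=4 tape=ab_b[a]ab   (Q,a)→(P,_,right)
state=P head=5 tape=ab_b_[a]b   (P,a)→(Q,b,right)
state=Q head=6 tape=ab_b_b[b]   (Q,b)→(P,a,left)
state=P head=5 tape=ab_b_[b]a   (P,b)→(P,b,left)
state=P head=4 tape=ab_b[_]ba   (P,_)→(H,_,right)
state=H head=5 tape=ab_b_[b]a
Cell 5 holds b when M halts.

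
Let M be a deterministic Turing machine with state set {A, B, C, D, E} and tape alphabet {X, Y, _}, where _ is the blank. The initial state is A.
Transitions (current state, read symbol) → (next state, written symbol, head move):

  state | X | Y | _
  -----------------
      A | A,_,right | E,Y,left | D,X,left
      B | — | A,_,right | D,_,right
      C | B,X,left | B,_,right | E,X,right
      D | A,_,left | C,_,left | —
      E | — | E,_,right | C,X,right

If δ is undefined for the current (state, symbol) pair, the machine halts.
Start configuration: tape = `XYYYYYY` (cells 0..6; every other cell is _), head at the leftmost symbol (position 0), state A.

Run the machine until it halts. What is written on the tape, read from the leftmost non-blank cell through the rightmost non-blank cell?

A | [X]YYYYYY_   read X → write _, move right, go to A
A | _[Y]YYYYY_   read Y → write Y, move left, go to E
E | [_]YYYYYY_   read _ → write X, move right, go to C
C | X[Y]YYYYY_   read Y → write _, move right, go to B
B | X_[Y]YYYY_   read Y → write _, move right, go to A
A | X__[Y]YYY_   read Y → write Y, move left, go to E
E | X_[_]YYYY_   read _ → write X, move right, go to C
C | X_X[Y]YYY_   read Y → write _, move right, go to B
B | X_X_[Y]YY_   read Y → write _, move right, go to A
A | X_X__[Y]Y_   read Y → write Y, move left, go to E
E | X_X_[_]YY_   read _ → write X, move right, go to C
C | X_X_X[Y]Y_   read Y → write _, move right, go to B
B | X_X_X_[Y]_   read Y → write _, move right, go to A
A | X_X_X__[_]   read _ → write X, move left, go to D
D | X_X_X_[_]X
The non-blank tape span at halt is X_X_X__X.

X_X_X__X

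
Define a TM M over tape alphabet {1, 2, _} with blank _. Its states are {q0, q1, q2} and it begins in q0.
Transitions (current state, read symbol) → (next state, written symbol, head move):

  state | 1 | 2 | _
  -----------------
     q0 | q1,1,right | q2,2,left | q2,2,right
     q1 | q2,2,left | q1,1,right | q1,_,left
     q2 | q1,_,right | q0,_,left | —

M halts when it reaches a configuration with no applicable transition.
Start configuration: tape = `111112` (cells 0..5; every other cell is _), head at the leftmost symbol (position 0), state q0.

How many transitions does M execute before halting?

q0 | [1]11112_   read 1 → write 1, move right, go to q1
q1 | 1[1]1112_   read 1 → write 2, move left, go to q2
q2 | [1]21112_   read 1 → write _, move right, go to q1
q1 | _[2]1112_   read 2 → write 1, move right, go to q1
q1 | _1[1]112_   read 1 → write 2, move left, go to q2
q2 | _[1]2112_   read 1 → write _, move right, go to q1
q1 | __[2]112_   read 2 → write 1, move right, go to q1
q1 | __1[1]12_   read 1 → write 2, move left, go to q2
q2 | __[1]212_   read 1 → write _, move right, go to q1
q1 | ___[2]12_   read 2 → write 1, move right, go to q1
q1 | ___1[1]2_   read 1 → write 2, move left, go to q2
q2 | ___[1]22_   read 1 → write _, move right, go to q1
q1 | ____[2]2_   read 2 → write 1, move right, go to q1
q1 | ____1[2]_   read 2 → write 1, move right, go to q1
q1 | ____11[_]   read _ → write _, move left, go to q1
q1 | ____1[1]_   read 1 → write 2, move left, go to q2
q2 | ____[1]2_   read 1 → write _, move right, go to q1
q1 | _____[2]_   read 2 → write 1, move right, go to q1
q1 | _____1[_]   read _ → write _, move left, go to q1
q1 | _____[1]_   read 1 → write 2, move left, go to q2
q2 | ____[_]2_
M halts after 20 transitions.

20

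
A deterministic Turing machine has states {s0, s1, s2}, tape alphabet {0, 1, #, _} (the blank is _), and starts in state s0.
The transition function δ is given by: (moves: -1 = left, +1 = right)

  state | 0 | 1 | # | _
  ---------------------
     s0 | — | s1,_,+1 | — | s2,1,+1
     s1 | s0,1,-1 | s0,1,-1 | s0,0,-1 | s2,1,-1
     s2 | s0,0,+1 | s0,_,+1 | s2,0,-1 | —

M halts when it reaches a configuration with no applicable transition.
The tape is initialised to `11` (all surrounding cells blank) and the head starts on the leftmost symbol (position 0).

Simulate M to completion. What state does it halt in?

s2

state=s0 head=0 tape=[1]1__   (s0,1)→(s1,_,+1)
state=s1 head=1 tape=_[1]__   (s1,1)→(s0,1,-1)
state=s0 head=0 tape=[_]1__   (s0,_)→(s2,1,+1)
state=s2 head=1 tape=1[1]__   (s2,1)→(s0,_,+1)
state=s0 head=2 tape=1_[_]_   (s0,_)→(s2,1,+1)
state=s2 head=3 tape=1_1[_]
No transition is defined for (s2, _); M halts in state s2.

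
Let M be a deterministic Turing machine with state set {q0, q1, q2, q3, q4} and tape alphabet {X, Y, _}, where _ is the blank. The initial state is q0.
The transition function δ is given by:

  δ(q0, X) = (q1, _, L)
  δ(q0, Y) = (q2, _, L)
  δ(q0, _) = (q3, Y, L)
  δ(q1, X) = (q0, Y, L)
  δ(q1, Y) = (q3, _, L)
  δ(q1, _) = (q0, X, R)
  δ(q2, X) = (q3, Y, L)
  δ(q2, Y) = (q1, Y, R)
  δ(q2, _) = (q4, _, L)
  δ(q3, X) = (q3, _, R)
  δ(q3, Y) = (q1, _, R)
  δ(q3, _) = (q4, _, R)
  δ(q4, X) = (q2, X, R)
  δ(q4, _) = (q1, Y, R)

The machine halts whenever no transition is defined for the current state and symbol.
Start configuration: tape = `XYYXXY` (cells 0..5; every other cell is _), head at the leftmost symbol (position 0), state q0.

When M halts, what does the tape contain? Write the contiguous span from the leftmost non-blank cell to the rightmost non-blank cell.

YY_XY

q0 | _[X]YYXXY   read X → write _, move L, go to q1
q1 | [_]_YYXXY   read _ → write X, move R, go to q0
q0 | X[_]YYXXY   read _ → write Y, move L, go to q3
q3 | [X]YYYXXY   read X → write _, move R, go to q3
q3 | _[Y]YYXXY   read Y → write _, move R, go to q1
q1 | __[Y]YXXY   read Y → write _, move L, go to q3
q3 | _[_]_YXXY   read _ → write _, move R, go to q4
q4 | __[_]YXXY   read _ → write Y, move R, go to q1
q1 | __Y[Y]XXY   read Y → write _, move L, go to q3
q3 | __[Y]_XXY   read Y → write _, move R, go to q1
q1 | ___[_]XXY   read _ → write X, move R, go to q0
q0 | ___X[X]XY   read X → write _, move L, go to q1
q1 | ___[X]_XY   read X → write Y, move L, go to q0
q0 | __[_]Y_XY   read _ → write Y, move L, go to q3
q3 | _[_]YY_XY   read _ → write _, move R, go to q4
q4 | __[Y]Y_XY
The non-blank tape span at halt is YY_XY.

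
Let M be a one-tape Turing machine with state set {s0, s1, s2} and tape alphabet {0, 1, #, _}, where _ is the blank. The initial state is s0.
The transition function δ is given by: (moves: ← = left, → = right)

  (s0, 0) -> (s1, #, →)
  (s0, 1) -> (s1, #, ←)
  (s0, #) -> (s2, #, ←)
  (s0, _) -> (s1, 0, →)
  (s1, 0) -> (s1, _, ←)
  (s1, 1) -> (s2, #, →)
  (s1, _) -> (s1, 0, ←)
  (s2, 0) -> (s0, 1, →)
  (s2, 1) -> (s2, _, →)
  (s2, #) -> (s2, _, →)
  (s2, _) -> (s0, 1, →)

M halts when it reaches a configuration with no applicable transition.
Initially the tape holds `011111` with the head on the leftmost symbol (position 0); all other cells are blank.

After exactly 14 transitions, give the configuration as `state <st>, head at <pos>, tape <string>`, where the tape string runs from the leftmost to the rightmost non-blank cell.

state s1, head at 8, tape ##____#1#0

s0 | [0]11111____   read 0 → write #, move →, go to s1
s1 | #[1]1111____   read 1 → write #, move →, go to s2
s2 | ##[1]111____   read 1 → write _, move →, go to s2
s2 | ##_[1]11____   read 1 → write _, move →, go to s2
s2 | ##__[1]1____   read 1 → write _, move →, go to s2
s2 | ##___[1]____   read 1 → write _, move →, go to s2
s2 | ##____[_]___   read _ → write 1, move →, go to s0
s0 | ##____1[_]__   read _ → write 0, move →, go to s1
s1 | ##____10[_]_   read _ → write 0, move ←, go to s1
s1 | ##____1[0]0_   read 0 → write _, move ←, go to s1
s1 | ##____[1]_0_   read 1 → write #, move →, go to s2
s2 | ##____#[_]0_   read _ → write 1, move →, go to s0
s0 | ##____#1[0]_   read 0 → write #, move →, go to s1
s1 | ##____#1#[_]   read _ → write 0, move ←, go to s1
s1 | ##____#1[#]0
After 14 steps: state s1, head at 8, tape ##____#1#0.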